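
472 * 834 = 393648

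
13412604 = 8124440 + 5288164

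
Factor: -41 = -1*41^1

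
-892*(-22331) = 19919252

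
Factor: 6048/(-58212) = -1*2^3*7^(-1)*11^(-1) = -8/77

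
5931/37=160+11/37 ≈ 160.30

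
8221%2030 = 101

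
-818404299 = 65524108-883928407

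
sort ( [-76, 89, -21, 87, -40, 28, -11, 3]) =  [-76, -40, -21, -11, 3, 28, 87, 89]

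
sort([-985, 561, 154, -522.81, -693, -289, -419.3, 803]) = [-985, -693, -522.81, -419.3, -289, 154, 561, 803]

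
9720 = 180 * 54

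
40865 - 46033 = -5168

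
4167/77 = 54 + 9/77 ≈ 54.12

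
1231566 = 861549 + 370017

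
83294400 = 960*86765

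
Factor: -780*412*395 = -1*2^4*3^1*5^2*13^1*79^1*103^1 = -126937200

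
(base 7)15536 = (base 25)70d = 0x1124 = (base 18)d9e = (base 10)4388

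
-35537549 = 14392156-49929705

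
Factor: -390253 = -1 * 29^1 * 13457^1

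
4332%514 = 220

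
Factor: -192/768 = -1 * 2^(-2) = -1/4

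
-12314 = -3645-8669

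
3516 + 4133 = 7649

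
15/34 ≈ 0.441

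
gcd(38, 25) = 1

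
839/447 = 1 + 392/447 ≈ 1.88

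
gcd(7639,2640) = 1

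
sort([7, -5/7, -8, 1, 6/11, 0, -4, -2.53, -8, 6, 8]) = [-8, -8, -4, -2.53, -5/7, 0, 6/11, 1, 6, 7, 8]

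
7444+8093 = 15537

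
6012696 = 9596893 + -3584197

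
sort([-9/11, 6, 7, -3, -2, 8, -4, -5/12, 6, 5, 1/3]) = [-4, -3, -2, -9/11, -5/12, 1/3, 5, 6, 6, 7, 8]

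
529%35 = 4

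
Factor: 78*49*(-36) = -1*2^3*3^3*7^2*13^1 = -137592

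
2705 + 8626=11331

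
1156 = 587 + 569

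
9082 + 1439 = 10521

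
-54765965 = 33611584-88377549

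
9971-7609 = 2362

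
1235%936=299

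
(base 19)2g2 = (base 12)718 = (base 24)1ik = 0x404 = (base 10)1028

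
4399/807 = 5 + 364/807 ≈ 5.45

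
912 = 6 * 152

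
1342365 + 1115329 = 2457694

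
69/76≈0.908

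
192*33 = 6336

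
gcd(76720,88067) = 7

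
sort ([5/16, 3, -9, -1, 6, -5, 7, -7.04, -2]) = [-9, -7.04, -5, -2, -1, 5/16, 3, 6, 7]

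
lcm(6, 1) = 6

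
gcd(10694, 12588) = 2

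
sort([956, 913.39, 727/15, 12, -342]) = [-342, 12, 727/15, 913.39, 956]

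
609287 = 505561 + 103726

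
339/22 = 15+9/22≈15.41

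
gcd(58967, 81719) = 1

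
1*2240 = 2240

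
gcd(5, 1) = 1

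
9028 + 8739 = 17767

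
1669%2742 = 1669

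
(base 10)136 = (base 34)40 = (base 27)51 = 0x88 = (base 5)1021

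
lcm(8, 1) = 8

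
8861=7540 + 1321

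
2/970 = 1/485 ≈ 0.00206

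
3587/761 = 4 + 543/761 ≈ 4.71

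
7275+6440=13715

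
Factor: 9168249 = 3^1*3056083^1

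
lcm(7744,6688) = 147136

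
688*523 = 359824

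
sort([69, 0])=[0, 69]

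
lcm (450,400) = 3600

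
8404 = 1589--6815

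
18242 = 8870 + 9372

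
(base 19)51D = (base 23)3AK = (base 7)5233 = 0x72D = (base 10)1837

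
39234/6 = 6539 = 6539.00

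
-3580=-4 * 895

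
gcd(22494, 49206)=6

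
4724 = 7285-2561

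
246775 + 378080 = 624855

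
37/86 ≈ 0.430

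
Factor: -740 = -1*2^2*5^1*37^1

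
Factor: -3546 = -1 * 2^1 * 3^2 * 197^1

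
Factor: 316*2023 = 2^2*7^1*17^2*79^1 = 639268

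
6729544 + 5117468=11847012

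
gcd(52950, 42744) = 6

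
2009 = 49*41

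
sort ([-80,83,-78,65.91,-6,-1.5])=[-80,-78,-6,-1.5,65.91,83]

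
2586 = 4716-2130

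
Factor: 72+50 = 2^1 * 61^1 = 122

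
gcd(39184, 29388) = 9796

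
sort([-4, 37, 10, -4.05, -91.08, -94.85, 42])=[-94.85, -91.08, -4.05, -4, 10, 37, 42]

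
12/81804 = 1/6817 ≈ 0.000147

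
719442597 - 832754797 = -113312200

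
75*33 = 2475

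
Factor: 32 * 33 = 2^5 * 3^1 * 11^1 = 1056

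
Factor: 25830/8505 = 2^1 * 3^(-3) * 41^1 = 82/27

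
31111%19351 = 11760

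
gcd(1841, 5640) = 1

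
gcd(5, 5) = 5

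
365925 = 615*595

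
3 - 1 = 2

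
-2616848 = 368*(-7111)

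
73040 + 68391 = 141431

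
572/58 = 286/29 ≈ 9.86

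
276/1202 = 138/601 ≈ 0.230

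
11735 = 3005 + 8730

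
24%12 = 0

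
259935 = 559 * 465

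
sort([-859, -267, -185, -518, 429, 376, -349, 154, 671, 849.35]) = [-859, -518, -349, -267, -185, 154, 376, 429, 671, 849.35]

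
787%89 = 75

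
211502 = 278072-66570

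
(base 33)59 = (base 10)174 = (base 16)ae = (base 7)336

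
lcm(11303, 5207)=463423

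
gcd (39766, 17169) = 59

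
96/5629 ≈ 0.0171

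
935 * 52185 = 48792975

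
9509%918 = 329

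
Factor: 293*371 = 7^1*53^1*293^1 = 108703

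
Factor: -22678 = -1*2^1*17^1*23^1*29^1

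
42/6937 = 6/991 ≈ 0.00605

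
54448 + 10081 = 64529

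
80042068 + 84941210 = 164983278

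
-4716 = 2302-7018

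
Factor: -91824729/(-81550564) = 2^(-2)*3^1*17^(-1)*73^1*229^(-1)*5237^(-1)*419291^1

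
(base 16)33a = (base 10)826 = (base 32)pq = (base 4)30322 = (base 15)3a1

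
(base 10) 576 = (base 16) 240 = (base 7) 1452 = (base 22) 144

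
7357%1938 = 1543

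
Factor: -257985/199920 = -1*2^(-4)*3^3*13^1*17^(-1) = -351/272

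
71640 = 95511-23871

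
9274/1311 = 7 + 97/1311 ≈ 7.07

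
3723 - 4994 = -1271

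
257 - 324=-67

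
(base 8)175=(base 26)4l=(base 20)65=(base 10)125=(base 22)5f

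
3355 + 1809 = 5164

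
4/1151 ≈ 0.00348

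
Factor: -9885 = -1*3^1*5^1*659^1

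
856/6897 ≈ 0.124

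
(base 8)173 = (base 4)1323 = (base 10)123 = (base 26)4j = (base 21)5i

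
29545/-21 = -1406 - 19/21 ≈ -1406.90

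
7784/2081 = 3 + 1541/2081 ≈ 3.74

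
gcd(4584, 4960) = 8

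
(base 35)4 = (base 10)4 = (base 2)100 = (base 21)4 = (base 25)4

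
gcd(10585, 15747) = 29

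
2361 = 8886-6525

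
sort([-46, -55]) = [-55, -46]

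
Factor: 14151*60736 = 2^6*3^1*13^1*53^1*73^1*89^1 = 859475136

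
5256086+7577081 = 12833167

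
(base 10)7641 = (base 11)5817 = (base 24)d69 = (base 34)6kp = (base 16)1dd9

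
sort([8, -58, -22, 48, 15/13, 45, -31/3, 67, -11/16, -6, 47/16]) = [-58, -22, -31/3, -6, -11/16, 15/13, 47/16, 8, 45, 48, 67]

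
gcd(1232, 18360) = 8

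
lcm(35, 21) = 105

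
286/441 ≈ 0.649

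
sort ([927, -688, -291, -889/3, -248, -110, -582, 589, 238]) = [-688, -582, -889/3, -291, -248, -110, 238, 589, 927]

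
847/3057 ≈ 0.277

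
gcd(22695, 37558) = 89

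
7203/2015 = 3+1158/2015 ≈ 3.57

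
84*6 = 504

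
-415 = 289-704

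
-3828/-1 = 3828 = 3828.00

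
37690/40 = 942 + 1/4 = 942.25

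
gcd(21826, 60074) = 14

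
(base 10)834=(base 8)1502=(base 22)1fk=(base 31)qs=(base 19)25h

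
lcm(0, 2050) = 0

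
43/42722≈0.00101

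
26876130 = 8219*3270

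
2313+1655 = 3968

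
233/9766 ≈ 0.0239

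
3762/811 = 4 + 518/811 ≈ 4.64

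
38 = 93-55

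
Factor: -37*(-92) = 2^2*23^1*37^1 = 3404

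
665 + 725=1390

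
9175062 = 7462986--1712076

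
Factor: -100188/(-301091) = 2^2 * 3^2 * 7^(-1) * 11^2 * 23^1 * 43013^(-1)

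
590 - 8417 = -7827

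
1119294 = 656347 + 462947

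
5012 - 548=4464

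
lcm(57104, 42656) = 3540448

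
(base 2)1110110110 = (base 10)950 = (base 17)34f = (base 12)672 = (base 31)uk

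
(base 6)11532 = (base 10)1712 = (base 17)5fc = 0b11010110000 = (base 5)23322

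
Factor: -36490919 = -1 * 36490919^1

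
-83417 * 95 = -7924615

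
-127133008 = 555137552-682270560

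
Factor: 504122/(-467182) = -1 * 31^1 * 47^1 * 173^1 * 233591^(-1) = -252061/233591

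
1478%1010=468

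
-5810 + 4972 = -838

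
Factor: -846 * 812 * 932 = -1 * 2^5 * 3^2 * 7^1 * 29^1 * 47^1 * 233^1 = -640239264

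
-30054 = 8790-38844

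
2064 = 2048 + 16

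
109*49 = 5341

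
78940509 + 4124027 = 83064536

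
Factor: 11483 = 11483^1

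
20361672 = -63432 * (-321)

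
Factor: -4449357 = -1 * 3^3 * 11^1 * 71^1 * 211^1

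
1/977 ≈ 0.00102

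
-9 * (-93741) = 843669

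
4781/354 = 13+179/354 ≈ 13.51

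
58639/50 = 1172 + 39/50 = 1172.78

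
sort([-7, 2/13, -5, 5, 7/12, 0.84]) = [-7, -5, 2/13, 7/12, 0.84, 5]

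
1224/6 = 204 = 204.00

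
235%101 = 33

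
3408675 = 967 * 3525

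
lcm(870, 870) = 870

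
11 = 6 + 5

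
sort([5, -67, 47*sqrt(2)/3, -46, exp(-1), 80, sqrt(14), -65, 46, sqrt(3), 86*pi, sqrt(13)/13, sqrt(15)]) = [-67, -65, -46, sqrt(13)/13, exp(-1), sqrt(3), sqrt(14), sqrt(15), 5, 47*sqrt(2)/3, 46, 80, 86*pi]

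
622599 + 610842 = 1233441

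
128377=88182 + 40195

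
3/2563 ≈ 0.00117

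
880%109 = 8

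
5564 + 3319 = 8883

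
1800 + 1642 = 3442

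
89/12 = 7 + 5/12 ≈ 7.42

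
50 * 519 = 25950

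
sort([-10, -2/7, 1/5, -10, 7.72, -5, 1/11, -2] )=[-10, -10, -5, -2, -2/7, 1/11, 1/5, 7.72] 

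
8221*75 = 616575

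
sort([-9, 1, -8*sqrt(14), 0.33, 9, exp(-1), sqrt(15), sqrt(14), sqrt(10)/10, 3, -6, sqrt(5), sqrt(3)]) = [-8*sqrt(14), -9, -6, sqrt(10)/10, 0.33, exp(-1), 1, sqrt(3), sqrt(5), 3, sqrt(14), sqrt(15), 9]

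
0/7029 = 0 = 0.00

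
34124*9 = 307116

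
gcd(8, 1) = 1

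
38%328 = 38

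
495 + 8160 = 8655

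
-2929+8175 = 5246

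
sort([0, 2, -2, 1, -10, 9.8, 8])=[-10, -2, 0, 1, 2, 8, 9.8]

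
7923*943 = 7471389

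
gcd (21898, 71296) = 2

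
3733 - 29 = 3704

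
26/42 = 13/21 ≈ 0.619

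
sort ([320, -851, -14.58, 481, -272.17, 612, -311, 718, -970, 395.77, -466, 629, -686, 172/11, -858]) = [-970, -858, -851, -686, -466, -311, -272.17, -14.58, 172/11, 320, 395.77, 481, 612, 629, 718]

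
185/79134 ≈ 0.00234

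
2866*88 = 252208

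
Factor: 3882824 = 2^3*11^1*44123^1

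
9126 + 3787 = 12913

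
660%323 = 14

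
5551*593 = 3291743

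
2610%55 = 25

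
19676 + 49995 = 69671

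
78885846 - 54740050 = 24145796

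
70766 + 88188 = 158954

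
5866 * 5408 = 31723328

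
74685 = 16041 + 58644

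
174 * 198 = 34452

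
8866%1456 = 130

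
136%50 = 36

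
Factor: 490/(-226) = -1*5^1*7^2*113^(-1) = -245/113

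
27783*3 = 83349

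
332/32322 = 166/16161 ≈ 0.0103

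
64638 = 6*10773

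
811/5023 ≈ 0.161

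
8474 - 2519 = 5955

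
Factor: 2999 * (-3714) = -1 * 2^1 * 3^1 * 619^1 * 2999^1 = -11138286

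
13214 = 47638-34424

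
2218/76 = 29+7/38 ≈ 29.18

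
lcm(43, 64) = 2752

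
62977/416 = 151 + 161/416 ≈ 151.39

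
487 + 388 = 875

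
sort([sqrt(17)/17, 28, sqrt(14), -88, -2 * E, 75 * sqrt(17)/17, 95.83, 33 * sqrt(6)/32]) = [-88, -2 * E, sqrt(17)/17, 33 * sqrt(6)/32, sqrt(14), 75 * sqrt(17)/17, 28, 95.83]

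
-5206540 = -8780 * 593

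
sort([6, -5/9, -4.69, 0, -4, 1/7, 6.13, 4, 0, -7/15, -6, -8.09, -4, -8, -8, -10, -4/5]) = [-10, -8.09, -8, -8, -6, -4.69, -4, -4, -4/5, -5/9, -7/15, 0, 0, 1/7, 4, 6, 6.13]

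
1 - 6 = -5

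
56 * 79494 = 4451664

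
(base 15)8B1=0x7AE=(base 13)B83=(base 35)1L6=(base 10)1966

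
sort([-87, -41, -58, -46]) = [-87, -58, -46, -41]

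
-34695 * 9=-312255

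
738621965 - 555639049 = 182982916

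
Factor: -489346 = -1 * 2^1 * 11^1 * 13^1 * 29^1 * 59^1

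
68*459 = 31212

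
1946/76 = 973/38 ≈ 25.61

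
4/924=1/231 ≈ 0.00433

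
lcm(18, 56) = 504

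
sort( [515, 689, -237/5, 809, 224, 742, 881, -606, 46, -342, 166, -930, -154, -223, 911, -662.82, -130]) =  [-930, -662.82, -606, -342, -223, -154, -130, -237/5, 46, 166, 224, 515, 689, 742, 809, 881, 911]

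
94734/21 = 31578/7 ≈ 4511.14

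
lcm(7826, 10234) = 133042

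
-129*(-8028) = 1035612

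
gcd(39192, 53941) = 1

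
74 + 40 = 114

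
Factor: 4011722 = 2^1*11^1*13^3*83^1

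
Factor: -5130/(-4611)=2^1*3^2*5^1*19^1*29^(-1)*53^(-1)=1710/1537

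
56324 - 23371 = 32953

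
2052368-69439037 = -67386669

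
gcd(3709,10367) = 1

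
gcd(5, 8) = 1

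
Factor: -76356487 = -1*76356487^1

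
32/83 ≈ 0.386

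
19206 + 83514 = 102720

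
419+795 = 1214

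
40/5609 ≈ 0.00713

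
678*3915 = 2654370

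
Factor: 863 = 863^1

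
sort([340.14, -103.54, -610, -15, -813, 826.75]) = [-813, -610, -103.54, -15, 340.14, 826.75]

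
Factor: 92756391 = 3^1 * 7^1 * 13^1 * 41^1 * 8287^1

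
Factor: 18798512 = 2^4*1019^1*1153^1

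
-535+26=-509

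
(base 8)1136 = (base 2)1001011110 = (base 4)21132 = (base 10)606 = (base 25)o6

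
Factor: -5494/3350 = -1*5^(-2)*41^1 = -41/25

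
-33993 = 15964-49957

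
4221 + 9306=13527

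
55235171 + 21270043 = 76505214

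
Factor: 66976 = 2^5 * 7^1 * 13^1 * 23^1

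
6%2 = 0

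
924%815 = 109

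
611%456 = 155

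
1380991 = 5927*233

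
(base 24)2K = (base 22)32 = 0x44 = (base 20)38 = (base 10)68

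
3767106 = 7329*514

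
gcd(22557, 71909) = 1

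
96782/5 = 19356 + 2/5 = 19356.40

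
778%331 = 116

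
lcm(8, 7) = 56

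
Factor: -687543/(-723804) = 2^(-2) * 60317^(-1) * 229181^1 = 229181/241268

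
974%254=212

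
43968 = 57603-13635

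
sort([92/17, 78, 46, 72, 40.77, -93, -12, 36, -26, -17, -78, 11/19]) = [-93, -78, -26, -17, -12, 11/19, 92/17, 36, 40.77, 46, 72, 78]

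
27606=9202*3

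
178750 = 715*250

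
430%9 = 7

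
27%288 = 27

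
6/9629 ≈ 0.000623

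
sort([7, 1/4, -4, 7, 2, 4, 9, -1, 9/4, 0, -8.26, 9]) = [-8.26, -4, -1, 0, 1/4, 2, 9/4, 4, 7, 7, 9, 9]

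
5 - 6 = -1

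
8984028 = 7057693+1926335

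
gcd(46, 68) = 2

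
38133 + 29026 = 67159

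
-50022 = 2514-52536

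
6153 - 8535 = -2382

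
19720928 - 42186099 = -22465171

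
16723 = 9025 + 7698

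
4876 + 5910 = 10786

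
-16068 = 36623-52691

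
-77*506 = -38962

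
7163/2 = 3581 + 1/2 = 3581.50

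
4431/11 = 402 + 9/11 ≈ 402.82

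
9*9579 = 86211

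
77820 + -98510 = -20690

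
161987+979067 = 1141054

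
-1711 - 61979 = -63690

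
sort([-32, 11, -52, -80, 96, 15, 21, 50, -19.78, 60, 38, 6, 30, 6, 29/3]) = [-80, -52, -32, -19.78, 6, 6, 29/3, 11, 15, 21, 30, 38, 50, 60, 96]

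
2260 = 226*10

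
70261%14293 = 13089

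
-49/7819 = -7/1117 ≈ -0.00627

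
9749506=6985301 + 2764205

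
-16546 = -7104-9442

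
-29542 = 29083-58625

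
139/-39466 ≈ -0.00352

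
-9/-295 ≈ 0.0305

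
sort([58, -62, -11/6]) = [-62, -11/6, 58]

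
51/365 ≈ 0.140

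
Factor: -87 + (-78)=-1*3^1*5^1*11^1=-165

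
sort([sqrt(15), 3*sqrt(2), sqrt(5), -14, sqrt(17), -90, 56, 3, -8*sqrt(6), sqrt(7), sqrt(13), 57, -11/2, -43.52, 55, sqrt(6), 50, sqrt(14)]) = [-90, -43.52, -8*sqrt(6), -14, -11/2, sqrt(5), sqrt(6), sqrt(7), 3, sqrt(13), sqrt(14), sqrt(15), sqrt(17), 3*sqrt(2), 50, 55, 56, 57]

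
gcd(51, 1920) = 3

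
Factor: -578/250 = -1*5^(-3)*17^2 = -289/125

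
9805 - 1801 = 8004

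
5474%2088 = 1298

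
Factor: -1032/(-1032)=1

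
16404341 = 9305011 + 7099330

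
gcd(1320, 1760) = 440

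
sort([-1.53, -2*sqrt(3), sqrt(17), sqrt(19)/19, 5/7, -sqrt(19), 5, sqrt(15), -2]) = [-sqrt(19), -2*sqrt(3), -2, -1.53, sqrt(19)/19, 5/7, sqrt(15), sqrt(17), 5]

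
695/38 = 18 + 11/38≈18.29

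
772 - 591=181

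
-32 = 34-66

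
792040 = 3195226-2403186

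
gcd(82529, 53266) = 1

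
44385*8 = 355080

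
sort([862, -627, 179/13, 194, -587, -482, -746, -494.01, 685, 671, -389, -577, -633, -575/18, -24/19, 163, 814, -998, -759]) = [-998, -759, -746, -633, -627, -587, -577, -494.01, -482, -389, -575/18, -24/19, 179/13, 163, 194, 671, 685, 814, 862]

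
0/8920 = 0 = 0.00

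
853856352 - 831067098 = 22789254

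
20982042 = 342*61351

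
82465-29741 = 52724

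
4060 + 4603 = 8663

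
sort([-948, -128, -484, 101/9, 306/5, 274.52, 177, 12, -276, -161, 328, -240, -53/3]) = [-948, -484, -276, -240, -161, -128, -53/3, 101/9, 12, 306/5, 177, 274.52, 328]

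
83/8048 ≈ 0.0103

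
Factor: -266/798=-1*3^(-1)=-1/3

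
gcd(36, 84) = 12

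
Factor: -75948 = -1*2^2*3^1*6329^1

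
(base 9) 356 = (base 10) 294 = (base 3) 101220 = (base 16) 126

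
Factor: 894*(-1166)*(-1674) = 2^3*3^4*11^1*31^1*53^1*149^1 = 1744984296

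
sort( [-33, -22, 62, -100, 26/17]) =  [-100, -33, -22, 26/17, 62]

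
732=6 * 122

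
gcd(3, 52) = 1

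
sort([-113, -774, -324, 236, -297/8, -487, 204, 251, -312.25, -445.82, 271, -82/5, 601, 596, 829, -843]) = [-843, -774, -487, -445.82, -324, -312.25, -113, -297/8, -82/5, 204, 236, 251, 271, 596, 601, 829]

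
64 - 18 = 46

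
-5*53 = -265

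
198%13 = 3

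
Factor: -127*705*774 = -1*2^1*3^3*5^1*43^1*47^1*127^1 = -69300090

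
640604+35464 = 676068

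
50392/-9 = -5599 - 1/9≈-5599.11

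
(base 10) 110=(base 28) 3q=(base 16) 6e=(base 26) 46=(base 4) 1232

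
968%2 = 0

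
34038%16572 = 894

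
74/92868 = 37/46434 ≈ 0.000797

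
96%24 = 0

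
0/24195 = 0 = 0.00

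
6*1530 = 9180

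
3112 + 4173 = 7285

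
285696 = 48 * 5952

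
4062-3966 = 96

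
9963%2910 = 1233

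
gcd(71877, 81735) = 3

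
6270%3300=2970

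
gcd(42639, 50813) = 61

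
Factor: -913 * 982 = -1 * 2^1 * 11^1 * 83^1 * 491^1 = -896566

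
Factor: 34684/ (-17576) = -1*2^ (-1)*13^ (-2)*23^1*29^1 = -667/338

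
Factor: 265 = 5^1 * 53^1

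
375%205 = 170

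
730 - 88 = 642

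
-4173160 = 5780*(-722)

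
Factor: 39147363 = 3^2*67^1*64921^1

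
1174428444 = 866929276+307499168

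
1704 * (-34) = -57936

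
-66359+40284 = -26075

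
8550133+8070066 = 16620199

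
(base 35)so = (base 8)1754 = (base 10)1004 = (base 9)1335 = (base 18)31e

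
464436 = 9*51604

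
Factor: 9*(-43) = -1*3^2*43^1 = -387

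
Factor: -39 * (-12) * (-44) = -1 * 2^4 * 3^2 * 11^1 * 13^1 = -20592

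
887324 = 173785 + 713539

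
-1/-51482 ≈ 0.0000194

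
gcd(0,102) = 102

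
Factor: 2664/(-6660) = -1 * 2^1 * 5^(-1) = -2/5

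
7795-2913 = 4882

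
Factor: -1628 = -1*2^2*11^1*37^1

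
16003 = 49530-33527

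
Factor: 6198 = 2^1*3^1*1033^1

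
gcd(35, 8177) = 1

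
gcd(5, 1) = 1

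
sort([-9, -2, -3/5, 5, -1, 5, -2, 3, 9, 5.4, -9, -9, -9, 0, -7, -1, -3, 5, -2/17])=[-9, -9, -9, -9, -7, -3, -2, -2, -1, -1, -3/5, -2/17, 0, 3, 5, 5, 5, 5.4, 9]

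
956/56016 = 239/14004 ≈ 0.0171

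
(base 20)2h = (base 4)321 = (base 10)57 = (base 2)111001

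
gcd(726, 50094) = 726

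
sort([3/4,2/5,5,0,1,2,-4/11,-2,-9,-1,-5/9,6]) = [-9,-2,-1,-5/9,-4/11,0,2/5,3/4,1,2,5,6]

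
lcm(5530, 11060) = 11060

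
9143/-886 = -10 - 283/886≈-10.32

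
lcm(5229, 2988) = 20916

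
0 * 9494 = 0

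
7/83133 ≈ 0.0000842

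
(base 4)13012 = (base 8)706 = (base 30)f4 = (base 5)3304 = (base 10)454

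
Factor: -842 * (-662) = 2^2 * 331^1 * 421^1 = 557404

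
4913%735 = 503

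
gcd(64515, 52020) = 255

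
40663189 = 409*99421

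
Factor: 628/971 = 2^2 * 157^1 * 971^(-1)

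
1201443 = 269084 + 932359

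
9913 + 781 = 10694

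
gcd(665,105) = 35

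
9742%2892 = 1066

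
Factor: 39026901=3^1 * 2861^1 * 4547^1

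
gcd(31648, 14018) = 86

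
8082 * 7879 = 63678078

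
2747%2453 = 294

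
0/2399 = 0 = 0.00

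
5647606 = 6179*914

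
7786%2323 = 817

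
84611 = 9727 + 74884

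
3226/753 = 4 + 214/753≈4.28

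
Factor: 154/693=2^1*3^ (-2)=2/9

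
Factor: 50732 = 2^2 * 11^1 * 1153^1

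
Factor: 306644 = 2^2*13^1*5897^1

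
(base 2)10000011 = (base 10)131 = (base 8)203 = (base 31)47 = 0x83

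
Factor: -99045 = -1*3^2*5^1*31^1*71^1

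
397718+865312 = 1263030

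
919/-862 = -1 - 57/862 ≈ -1.07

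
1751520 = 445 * 3936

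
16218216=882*18388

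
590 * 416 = 245440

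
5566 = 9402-3836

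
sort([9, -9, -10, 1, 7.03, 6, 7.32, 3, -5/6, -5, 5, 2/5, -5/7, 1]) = [-10, -9, -5, -5/6, -5/7, 2/5, 1, 1, 3, 5, 6, 7.03, 7.32, 9]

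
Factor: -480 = -1 * 2^5 * 3^1 * 5^1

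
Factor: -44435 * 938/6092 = -1 * 2^(-1) * 5^1 * 7^1 * 67^1 * 1523^(-1) * 8887^1 = -20840015/3046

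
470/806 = 235/403 ≈ 0.583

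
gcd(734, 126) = 2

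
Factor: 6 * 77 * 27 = 2^1 * 3^4 * 7^1 * 11^1 = 12474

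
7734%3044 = 1646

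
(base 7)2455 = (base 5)12142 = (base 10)922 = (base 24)1ea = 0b1110011010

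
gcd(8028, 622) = 2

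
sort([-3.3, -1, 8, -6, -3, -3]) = [-6, -3.3, -3, -3, -1, 8]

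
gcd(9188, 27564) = 9188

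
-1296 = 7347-8643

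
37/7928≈0.00467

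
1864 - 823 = 1041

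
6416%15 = 11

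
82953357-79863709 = 3089648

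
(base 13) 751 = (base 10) 1249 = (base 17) 458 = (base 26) 1m1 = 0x4e1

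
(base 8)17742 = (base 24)e42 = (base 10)8162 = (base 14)2d90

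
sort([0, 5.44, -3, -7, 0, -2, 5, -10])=[-10, -7, -3, -2, 0, 0, 5, 5.44]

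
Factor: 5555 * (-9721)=-1 * 5^1 * 11^1 * 101^1 * 9721^1=-54000155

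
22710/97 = 234 + 12/97≈234.12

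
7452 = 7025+427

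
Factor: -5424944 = -1*2^4*7^1*48437^1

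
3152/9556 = 788/2389≈0.330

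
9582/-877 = -10 - 812/877 ≈ -10.93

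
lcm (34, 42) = 714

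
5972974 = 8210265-2237291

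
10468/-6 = -5234/3 ≈ -1744.67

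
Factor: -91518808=-1*2^3*11439851^1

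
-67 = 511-578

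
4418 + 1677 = 6095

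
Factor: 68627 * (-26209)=-1 * 13^1 * 5279^1 * 26209^1=-1798645043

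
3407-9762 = -6355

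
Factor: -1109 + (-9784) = -1*3^1*3631^1 = -10893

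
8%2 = 0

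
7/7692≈0.000910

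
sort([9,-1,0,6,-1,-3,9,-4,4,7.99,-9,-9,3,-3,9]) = [-9,-9,-4,-3,-3,-1,-1,0,3,4,6,7.99,9,9,9]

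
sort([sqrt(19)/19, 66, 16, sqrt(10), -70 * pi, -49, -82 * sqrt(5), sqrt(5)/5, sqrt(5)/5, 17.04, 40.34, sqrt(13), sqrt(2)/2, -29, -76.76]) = [-70 * pi, -82 * sqrt(5), -76.76, -49, -29, sqrt(19)/19, sqrt(5)/5, sqrt(5)/5, sqrt(2)/2, sqrt(10), sqrt(13), 16, 17.04, 40.34, 66]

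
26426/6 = 13213/3 ≈ 4404.33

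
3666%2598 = 1068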